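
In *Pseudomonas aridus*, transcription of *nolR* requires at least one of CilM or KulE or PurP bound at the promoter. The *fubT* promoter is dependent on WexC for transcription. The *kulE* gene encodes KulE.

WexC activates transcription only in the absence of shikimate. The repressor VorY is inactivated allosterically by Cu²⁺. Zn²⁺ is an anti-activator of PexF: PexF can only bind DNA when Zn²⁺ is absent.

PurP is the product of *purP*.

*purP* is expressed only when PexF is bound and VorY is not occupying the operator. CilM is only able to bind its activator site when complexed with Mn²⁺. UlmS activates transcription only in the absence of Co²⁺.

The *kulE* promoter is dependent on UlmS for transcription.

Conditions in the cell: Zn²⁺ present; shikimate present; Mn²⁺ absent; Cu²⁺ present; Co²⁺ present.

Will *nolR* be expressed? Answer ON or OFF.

Mn²⁺ is absent, so CilM is inactive.
Co²⁺ is present, so UlmS is inactive.
Required activator UlmS is absent, so *kulE* is not transcribed.
So KulE is not produced.
Zn²⁺ is present, so PexF is inactive.
Cu²⁺ is present, so VorY is inactive.
Required activator PexF is absent, so *purP* is not transcribed.
So PurP is not produced.
No activator is available at the *nolR* promoter, so *nolR* is not transcribed.

OFF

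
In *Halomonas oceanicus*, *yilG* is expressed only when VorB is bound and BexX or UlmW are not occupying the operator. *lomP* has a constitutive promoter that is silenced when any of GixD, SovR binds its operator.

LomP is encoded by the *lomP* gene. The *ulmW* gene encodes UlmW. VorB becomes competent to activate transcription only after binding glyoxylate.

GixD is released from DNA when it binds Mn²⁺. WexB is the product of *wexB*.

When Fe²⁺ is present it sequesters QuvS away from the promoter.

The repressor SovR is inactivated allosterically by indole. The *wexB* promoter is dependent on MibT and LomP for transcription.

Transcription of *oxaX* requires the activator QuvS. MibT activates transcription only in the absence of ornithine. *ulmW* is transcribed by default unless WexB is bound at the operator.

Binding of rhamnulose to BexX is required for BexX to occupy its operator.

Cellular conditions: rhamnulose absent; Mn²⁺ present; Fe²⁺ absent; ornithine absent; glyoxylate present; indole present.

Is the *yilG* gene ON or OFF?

ON

Glyoxylate is present, so VorB is active.
Rhamnulose is absent, so BexX is inactive.
Ornithine is absent, so MibT is active.
Mn²⁺ is present, so GixD is inactive.
Indole is present, so SovR is inactive.
With no repressor bound, *lomP* is transcribed.
So LomP is produced and active.
No repressor is bound and MibT and LomP are active, so *wexB* is transcribed.
So WexB is produced and active.
With repressor WexB bound, *ulmW* is not transcribed.
So UlmW is not produced.
No repressor is bound and VorB is active, so *yilG* is transcribed.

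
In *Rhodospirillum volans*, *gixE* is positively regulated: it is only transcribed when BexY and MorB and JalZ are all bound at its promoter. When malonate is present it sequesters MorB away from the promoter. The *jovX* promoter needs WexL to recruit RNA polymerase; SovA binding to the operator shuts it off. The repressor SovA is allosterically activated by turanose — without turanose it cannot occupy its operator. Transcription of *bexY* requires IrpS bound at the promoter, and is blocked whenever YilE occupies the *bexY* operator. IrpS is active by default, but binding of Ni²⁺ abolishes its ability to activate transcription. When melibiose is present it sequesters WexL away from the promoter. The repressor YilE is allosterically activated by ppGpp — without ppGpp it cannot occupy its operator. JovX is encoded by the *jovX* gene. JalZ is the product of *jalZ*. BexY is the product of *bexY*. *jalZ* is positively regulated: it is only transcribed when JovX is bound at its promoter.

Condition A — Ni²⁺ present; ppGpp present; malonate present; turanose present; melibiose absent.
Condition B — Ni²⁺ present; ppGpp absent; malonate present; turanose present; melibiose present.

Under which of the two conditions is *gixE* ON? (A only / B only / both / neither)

neither

Condition A:
Ni²⁺ is present, so IrpS is inactive.
ppGpp is present, so YilE is active.
With repressor YilE bound, *bexY* is not transcribed.
So BexY is not produced.
Malonate is present, so MorB is inactive.
Turanose is present, so SovA is active.
Melibiose is absent, so WexL is active.
With repressor SovA bound, *jovX* is not transcribed.
So JovX is not produced.
Required activator JovX is absent, so *jalZ* is not transcribed.
So JalZ is not produced.
Required activator BexY is absent, so *gixE* is not transcribed.
→ *gixE* is OFF in A.
Condition B:
Ni²⁺ is present, so IrpS is inactive.
ppGpp is absent, so YilE is inactive.
Required activator IrpS is absent, so *bexY* is not transcribed.
So BexY is not produced.
Malonate is present, so MorB is inactive.
Turanose is present, so SovA is active.
Melibiose is present, so WexL is inactive.
With repressor SovA bound, *jovX* is not transcribed.
So JovX is not produced.
Required activator JovX is absent, so *jalZ* is not transcribed.
So JalZ is not produced.
Required activator BexY is absent, so *gixE* is not transcribed.
→ *gixE* is OFF in B.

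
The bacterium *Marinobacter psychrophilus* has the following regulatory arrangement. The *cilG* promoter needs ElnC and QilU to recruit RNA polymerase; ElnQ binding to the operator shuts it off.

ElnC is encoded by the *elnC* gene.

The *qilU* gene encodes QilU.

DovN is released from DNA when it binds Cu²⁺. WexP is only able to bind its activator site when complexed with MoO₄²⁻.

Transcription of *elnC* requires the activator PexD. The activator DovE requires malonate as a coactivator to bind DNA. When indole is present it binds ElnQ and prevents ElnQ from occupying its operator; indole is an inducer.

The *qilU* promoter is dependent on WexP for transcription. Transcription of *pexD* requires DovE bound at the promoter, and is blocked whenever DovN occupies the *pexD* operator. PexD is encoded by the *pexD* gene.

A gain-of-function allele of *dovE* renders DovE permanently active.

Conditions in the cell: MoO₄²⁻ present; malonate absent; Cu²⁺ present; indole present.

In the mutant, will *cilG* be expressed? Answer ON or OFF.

ON

DovE is constitutively active in this strain.
Cu²⁺ is present, so DovN is inactive.
No repressor is bound and DovE is active, so *pexD* is transcribed.
So PexD is produced and active.
No repressor is bound and PexD is active, so *elnC* is transcribed.
So ElnC is produced and active.
MoO₄²⁻ is present, so WexP is active.
No repressor is bound and WexP is active, so *qilU* is transcribed.
So QilU is produced and active.
Indole is present, so ElnQ is inactive.
No repressor is bound and ElnC and QilU are active, so *cilG* is transcribed.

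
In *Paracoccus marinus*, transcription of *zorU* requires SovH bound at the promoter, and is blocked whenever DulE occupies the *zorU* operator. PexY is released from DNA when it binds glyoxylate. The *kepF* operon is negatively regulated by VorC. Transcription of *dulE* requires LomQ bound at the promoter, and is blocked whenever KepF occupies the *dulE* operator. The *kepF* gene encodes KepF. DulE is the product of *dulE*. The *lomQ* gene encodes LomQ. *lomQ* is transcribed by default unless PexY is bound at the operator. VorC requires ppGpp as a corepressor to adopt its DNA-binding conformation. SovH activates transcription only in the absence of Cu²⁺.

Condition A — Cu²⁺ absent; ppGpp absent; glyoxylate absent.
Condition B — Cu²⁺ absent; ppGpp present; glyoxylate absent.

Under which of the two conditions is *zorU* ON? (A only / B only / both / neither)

both

Condition A:
Cu²⁺ is absent, so SovH is active.
ppGpp is absent, so VorC is inactive.
With no repressor bound, *kepF* is transcribed.
So KepF is produced and active.
Glyoxylate is absent, so PexY is active.
With repressor PexY bound, *lomQ* is not transcribed.
So LomQ is not produced.
With repressor KepF bound, *dulE* is not transcribed.
So DulE is not produced.
No repressor is bound and SovH is active, so *zorU* is transcribed.
→ *zorU* is ON in A.
Condition B:
Cu²⁺ is absent, so SovH is active.
ppGpp is present, so VorC is active.
With repressor VorC bound, *kepF* is not transcribed.
So KepF is not produced.
Glyoxylate is absent, so PexY is active.
With repressor PexY bound, *lomQ* is not transcribed.
So LomQ is not produced.
Required activator LomQ is absent, so *dulE* is not transcribed.
So DulE is not produced.
No repressor is bound and SovH is active, so *zorU* is transcribed.
→ *zorU* is ON in B.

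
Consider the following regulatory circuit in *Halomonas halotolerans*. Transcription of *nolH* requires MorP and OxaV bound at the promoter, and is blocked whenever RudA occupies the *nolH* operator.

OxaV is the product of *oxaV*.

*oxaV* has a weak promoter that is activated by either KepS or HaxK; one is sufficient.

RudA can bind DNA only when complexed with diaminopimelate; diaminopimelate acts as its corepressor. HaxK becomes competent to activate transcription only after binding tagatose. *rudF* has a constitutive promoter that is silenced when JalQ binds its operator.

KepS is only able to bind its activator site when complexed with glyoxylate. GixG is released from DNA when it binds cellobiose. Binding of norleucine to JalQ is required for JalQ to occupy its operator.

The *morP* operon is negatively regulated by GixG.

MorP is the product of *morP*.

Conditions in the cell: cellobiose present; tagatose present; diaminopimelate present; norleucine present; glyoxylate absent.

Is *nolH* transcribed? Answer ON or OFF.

Cellobiose is present, so GixG is inactive.
With no repressor bound, *morP* is transcribed.
So MorP is produced and active.
Glyoxylate is absent, so KepS is inactive.
Tagatose is present, so HaxK is active.
Activator HaxK is present, so *oxaV* is transcribed.
So OxaV is produced and active.
Diaminopimelate is present, so RudA is active.
With repressor RudA bound, *nolH* is not transcribed.

OFF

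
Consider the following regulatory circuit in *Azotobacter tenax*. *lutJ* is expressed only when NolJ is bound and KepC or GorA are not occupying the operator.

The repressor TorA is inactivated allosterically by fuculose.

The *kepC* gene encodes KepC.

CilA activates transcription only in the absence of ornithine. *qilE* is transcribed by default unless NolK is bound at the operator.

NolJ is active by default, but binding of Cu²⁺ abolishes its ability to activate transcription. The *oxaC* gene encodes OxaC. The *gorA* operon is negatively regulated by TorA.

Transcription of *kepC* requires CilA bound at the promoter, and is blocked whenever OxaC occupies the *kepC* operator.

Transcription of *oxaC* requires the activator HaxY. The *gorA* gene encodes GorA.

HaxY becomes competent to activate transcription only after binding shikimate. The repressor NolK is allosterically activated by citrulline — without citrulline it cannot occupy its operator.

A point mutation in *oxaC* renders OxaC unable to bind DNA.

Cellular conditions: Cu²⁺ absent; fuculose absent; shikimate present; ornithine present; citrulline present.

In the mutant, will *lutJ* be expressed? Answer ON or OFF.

Ornithine is present, so CilA is inactive.
OxaC is non-functional in this strain, so it has no effect.
Required activator CilA is absent, so *kepC* is not transcribed.
So KepC is not produced.
Fuculose is absent, so TorA is active.
With repressor TorA bound, *gorA* is not transcribed.
So GorA is not produced.
Cu²⁺ is absent, so NolJ is active.
No repressor is bound and NolJ is active, so *lutJ* is transcribed.

ON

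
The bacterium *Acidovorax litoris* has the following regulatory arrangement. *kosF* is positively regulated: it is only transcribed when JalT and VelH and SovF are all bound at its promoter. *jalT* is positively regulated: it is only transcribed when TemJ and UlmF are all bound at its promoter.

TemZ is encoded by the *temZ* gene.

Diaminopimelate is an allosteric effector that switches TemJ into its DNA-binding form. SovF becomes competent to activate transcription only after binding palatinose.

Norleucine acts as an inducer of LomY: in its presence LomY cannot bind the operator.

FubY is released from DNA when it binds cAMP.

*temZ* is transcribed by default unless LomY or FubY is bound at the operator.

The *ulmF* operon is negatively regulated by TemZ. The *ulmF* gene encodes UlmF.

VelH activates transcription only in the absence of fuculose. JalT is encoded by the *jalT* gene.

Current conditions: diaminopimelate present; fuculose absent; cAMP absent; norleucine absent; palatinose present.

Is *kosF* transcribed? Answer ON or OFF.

Diaminopimelate is present, so TemJ is active.
Norleucine is absent, so LomY is active.
cAMP is absent, so FubY is active.
With repressor LomY bound, *temZ* is not transcribed.
So TemZ is not produced.
With no repressor bound, *ulmF* is transcribed.
So UlmF is produced and active.
No repressor is bound and TemJ and UlmF are active, so *jalT* is transcribed.
So JalT is produced and active.
Fuculose is absent, so VelH is active.
Palatinose is present, so SovF is active.
No repressor is bound and JalT and VelH and SovF are active, so *kosF* is transcribed.

ON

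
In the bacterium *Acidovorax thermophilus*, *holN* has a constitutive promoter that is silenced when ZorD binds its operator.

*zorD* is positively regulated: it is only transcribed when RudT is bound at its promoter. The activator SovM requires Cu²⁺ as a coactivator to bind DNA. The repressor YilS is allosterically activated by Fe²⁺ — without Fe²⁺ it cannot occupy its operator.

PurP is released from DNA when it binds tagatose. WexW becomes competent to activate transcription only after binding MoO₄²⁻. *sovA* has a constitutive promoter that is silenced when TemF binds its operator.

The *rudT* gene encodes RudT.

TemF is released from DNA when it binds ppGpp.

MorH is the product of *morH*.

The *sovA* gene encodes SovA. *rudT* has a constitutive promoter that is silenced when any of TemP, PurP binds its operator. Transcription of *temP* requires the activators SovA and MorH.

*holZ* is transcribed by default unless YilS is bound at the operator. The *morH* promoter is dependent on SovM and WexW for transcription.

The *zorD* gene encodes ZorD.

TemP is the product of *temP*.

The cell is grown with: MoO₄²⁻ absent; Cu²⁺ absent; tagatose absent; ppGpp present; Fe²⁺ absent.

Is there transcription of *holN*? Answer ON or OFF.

ON

ppGpp is present, so TemF is inactive.
With no repressor bound, *sovA* is transcribed.
So SovA is produced and active.
Cu²⁺ is absent, so SovM is inactive.
MoO₄²⁻ is absent, so WexW is inactive.
Required activator SovM is absent, so *morH* is not transcribed.
So MorH is not produced.
Required activator MorH is absent, so *temP* is not transcribed.
So TemP is not produced.
Tagatose is absent, so PurP is active.
With repressor PurP bound, *rudT* is not transcribed.
So RudT is not produced.
Required activator RudT is absent, so *zorD* is not transcribed.
So ZorD is not produced.
With no repressor bound, *holN* is transcribed.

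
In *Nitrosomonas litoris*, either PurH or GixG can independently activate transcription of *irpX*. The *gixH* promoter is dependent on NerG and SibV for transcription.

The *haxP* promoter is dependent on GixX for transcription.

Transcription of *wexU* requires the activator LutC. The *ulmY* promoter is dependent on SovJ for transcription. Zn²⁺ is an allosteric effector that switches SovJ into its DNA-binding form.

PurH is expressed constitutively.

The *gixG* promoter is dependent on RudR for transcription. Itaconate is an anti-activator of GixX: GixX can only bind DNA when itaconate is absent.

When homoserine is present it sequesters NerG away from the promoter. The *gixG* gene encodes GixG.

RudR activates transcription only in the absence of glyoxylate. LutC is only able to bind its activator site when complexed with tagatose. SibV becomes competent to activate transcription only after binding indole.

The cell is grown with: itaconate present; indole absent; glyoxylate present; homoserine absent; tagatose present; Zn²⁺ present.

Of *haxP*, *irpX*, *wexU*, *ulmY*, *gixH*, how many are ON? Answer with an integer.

Itaconate is present, so GixX is inactive.
Required activator GixX is absent, so *haxP* is not transcribed.
→ *haxP* is OFF.
PurH is produced constitutively and is active.
Glyoxylate is present, so RudR is inactive.
Required activator RudR is absent, so *gixG* is not transcribed.
So GixG is not produced.
Activator PurH is present, so *irpX* is transcribed.
→ *irpX* is ON.
Tagatose is present, so LutC is active.
No repressor is bound and LutC is active, so *wexU* is transcribed.
→ *wexU* is ON.
Zn²⁺ is present, so SovJ is active.
No repressor is bound and SovJ is active, so *ulmY* is transcribed.
→ *ulmY* is ON.
Homoserine is absent, so NerG is active.
Indole is absent, so SibV is inactive.
Required activator SibV is absent, so *gixH* is not transcribed.
→ *gixH* is OFF.
3 of the 5 genes are transcribed.

3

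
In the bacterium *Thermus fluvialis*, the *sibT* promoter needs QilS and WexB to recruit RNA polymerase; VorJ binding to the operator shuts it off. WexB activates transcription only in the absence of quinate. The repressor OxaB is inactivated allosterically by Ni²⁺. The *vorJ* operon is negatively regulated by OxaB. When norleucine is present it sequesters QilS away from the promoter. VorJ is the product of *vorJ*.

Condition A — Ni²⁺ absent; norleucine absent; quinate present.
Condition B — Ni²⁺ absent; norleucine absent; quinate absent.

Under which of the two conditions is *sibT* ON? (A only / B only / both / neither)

Condition A:
Ni²⁺ is absent, so OxaB is active.
With repressor OxaB bound, *vorJ* is not transcribed.
So VorJ is not produced.
Norleucine is absent, so QilS is active.
Quinate is present, so WexB is inactive.
Required activator WexB is absent, so *sibT* is not transcribed.
→ *sibT* is OFF in A.
Condition B:
Ni²⁺ is absent, so OxaB is active.
With repressor OxaB bound, *vorJ* is not transcribed.
So VorJ is not produced.
Norleucine is absent, so QilS is active.
Quinate is absent, so WexB is active.
No repressor is bound and QilS and WexB are active, so *sibT* is transcribed.
→ *sibT* is ON in B.

B only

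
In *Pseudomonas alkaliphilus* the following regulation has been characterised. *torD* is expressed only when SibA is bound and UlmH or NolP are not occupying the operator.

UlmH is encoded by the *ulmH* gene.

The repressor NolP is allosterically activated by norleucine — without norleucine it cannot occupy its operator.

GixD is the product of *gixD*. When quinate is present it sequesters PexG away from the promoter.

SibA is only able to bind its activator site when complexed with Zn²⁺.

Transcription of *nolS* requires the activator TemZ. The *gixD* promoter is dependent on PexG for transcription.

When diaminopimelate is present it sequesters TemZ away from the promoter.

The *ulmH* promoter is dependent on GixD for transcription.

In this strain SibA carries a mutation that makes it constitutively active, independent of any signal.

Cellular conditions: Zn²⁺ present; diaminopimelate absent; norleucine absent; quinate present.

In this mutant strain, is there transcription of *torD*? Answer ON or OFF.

ON

SibA is constitutively active in this strain.
Quinate is present, so PexG is inactive.
Required activator PexG is absent, so *gixD* is not transcribed.
So GixD is not produced.
Required activator GixD is absent, so *ulmH* is not transcribed.
So UlmH is not produced.
Norleucine is absent, so NolP is inactive.
No repressor is bound and SibA is active, so *torD* is transcribed.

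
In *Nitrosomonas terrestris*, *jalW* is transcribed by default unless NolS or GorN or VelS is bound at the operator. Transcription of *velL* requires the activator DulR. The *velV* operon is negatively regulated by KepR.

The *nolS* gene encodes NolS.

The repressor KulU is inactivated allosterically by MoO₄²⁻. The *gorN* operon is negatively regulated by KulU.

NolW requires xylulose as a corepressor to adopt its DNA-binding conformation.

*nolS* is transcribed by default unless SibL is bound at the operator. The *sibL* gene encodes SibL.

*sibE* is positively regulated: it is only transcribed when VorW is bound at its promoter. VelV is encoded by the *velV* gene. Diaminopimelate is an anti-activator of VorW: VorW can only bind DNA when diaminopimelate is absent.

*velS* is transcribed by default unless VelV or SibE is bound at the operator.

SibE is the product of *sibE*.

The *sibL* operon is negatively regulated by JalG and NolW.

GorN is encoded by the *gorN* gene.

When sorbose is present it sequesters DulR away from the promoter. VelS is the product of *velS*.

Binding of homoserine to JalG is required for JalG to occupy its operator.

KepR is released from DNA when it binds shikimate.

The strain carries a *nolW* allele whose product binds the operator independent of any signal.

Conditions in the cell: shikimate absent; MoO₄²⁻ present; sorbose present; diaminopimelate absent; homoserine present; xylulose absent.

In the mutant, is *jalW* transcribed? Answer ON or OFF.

Homoserine is present, so JalG is active.
NolW is constitutively active in this strain.
With repressor JalG bound, *sibL* is not transcribed.
So SibL is not produced.
With no repressor bound, *nolS* is transcribed.
So NolS is produced and active.
MoO₄²⁻ is present, so KulU is inactive.
With no repressor bound, *gorN* is transcribed.
So GorN is produced and active.
Shikimate is absent, so KepR is active.
With repressor KepR bound, *velV* is not transcribed.
So VelV is not produced.
Diaminopimelate is absent, so VorW is active.
No repressor is bound and VorW is active, so *sibE* is transcribed.
So SibE is produced and active.
With repressor SibE bound, *velS* is not transcribed.
So VelS is not produced.
With repressor NolS bound, *jalW* is not transcribed.

OFF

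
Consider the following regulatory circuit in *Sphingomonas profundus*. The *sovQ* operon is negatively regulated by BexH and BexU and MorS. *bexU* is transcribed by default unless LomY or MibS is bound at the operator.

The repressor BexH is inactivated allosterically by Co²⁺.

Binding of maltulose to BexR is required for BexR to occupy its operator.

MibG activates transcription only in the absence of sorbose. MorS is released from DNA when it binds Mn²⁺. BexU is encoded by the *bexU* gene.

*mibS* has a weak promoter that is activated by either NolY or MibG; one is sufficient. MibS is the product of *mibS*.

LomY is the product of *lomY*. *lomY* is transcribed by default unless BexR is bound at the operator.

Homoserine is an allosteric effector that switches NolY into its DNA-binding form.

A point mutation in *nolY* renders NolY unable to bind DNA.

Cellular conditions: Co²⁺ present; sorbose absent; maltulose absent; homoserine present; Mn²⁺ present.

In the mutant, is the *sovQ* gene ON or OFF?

Co²⁺ is present, so BexH is inactive.
Maltulose is absent, so BexR is inactive.
With no repressor bound, *lomY* is transcribed.
So LomY is produced and active.
NolY is non-functional in this strain, so it has no effect.
Sorbose is absent, so MibG is active.
Activator MibG is present, so *mibS* is transcribed.
So MibS is produced and active.
With repressor LomY bound, *bexU* is not transcribed.
So BexU is not produced.
Mn²⁺ is present, so MorS is inactive.
With no repressor bound, *sovQ* is transcribed.

ON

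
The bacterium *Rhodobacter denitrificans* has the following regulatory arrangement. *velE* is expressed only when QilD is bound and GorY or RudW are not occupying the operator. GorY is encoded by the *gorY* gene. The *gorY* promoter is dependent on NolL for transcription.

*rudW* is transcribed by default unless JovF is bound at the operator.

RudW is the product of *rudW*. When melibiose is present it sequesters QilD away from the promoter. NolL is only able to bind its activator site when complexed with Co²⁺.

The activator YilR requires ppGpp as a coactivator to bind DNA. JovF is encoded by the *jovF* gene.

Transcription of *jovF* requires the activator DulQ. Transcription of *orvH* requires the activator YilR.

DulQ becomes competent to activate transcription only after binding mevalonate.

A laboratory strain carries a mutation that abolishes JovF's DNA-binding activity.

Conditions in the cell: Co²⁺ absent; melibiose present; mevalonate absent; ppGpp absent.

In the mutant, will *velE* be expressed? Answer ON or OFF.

Melibiose is present, so QilD is inactive.
Co²⁺ is absent, so NolL is inactive.
Required activator NolL is absent, so *gorY* is not transcribed.
So GorY is not produced.
JovF is non-functional in this strain, so it has no effect.
With no repressor bound, *rudW* is transcribed.
So RudW is produced and active.
With repressor RudW bound, *velE* is not transcribed.

OFF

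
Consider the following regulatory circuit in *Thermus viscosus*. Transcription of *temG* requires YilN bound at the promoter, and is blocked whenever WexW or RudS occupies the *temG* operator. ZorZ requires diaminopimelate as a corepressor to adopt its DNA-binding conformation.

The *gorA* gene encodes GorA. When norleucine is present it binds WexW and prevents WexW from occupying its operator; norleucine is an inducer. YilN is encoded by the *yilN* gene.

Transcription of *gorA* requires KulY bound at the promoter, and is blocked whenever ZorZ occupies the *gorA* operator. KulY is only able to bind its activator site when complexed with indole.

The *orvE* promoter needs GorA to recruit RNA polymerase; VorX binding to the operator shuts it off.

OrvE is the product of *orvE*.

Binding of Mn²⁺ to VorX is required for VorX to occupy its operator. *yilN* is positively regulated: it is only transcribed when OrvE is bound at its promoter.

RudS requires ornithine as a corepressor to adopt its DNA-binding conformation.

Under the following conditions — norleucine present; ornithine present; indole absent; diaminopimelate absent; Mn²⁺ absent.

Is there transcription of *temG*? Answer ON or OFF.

OFF

Norleucine is present, so WexW is inactive.
Mn²⁺ is absent, so VorX is inactive.
Diaminopimelate is absent, so ZorZ is inactive.
Indole is absent, so KulY is inactive.
Required activator KulY is absent, so *gorA* is not transcribed.
So GorA is not produced.
Required activator GorA is absent, so *orvE* is not transcribed.
So OrvE is not produced.
Required activator OrvE is absent, so *yilN* is not transcribed.
So YilN is not produced.
Ornithine is present, so RudS is active.
With repressor RudS bound, *temG* is not transcribed.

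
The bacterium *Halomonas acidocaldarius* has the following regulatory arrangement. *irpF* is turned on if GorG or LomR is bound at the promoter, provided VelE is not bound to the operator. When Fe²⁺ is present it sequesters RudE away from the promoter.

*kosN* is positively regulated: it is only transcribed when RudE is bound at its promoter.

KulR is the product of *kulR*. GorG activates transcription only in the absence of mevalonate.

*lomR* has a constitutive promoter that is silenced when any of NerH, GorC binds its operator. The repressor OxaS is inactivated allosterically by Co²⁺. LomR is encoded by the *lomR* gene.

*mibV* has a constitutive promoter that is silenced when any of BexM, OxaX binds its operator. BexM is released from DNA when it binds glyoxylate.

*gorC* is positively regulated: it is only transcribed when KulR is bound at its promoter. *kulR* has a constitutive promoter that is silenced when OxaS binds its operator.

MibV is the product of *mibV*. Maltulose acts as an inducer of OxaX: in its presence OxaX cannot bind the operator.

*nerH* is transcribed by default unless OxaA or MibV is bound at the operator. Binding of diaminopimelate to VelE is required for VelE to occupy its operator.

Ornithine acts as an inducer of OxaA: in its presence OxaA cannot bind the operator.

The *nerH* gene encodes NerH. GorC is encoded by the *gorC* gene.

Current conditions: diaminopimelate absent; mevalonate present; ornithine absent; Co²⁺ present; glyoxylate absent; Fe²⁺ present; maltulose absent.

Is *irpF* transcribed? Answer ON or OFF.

OFF

Diaminopimelate is absent, so VelE is inactive.
Mevalonate is present, so GorG is inactive.
Ornithine is absent, so OxaA is active.
Glyoxylate is absent, so BexM is active.
Maltulose is absent, so OxaX is active.
With repressor BexM bound, *mibV* is not transcribed.
So MibV is not produced.
With repressor OxaA bound, *nerH* is not transcribed.
So NerH is not produced.
Co²⁺ is present, so OxaS is inactive.
With no repressor bound, *kulR* is transcribed.
So KulR is produced and active.
No repressor is bound and KulR is active, so *gorC* is transcribed.
So GorC is produced and active.
With repressor GorC bound, *lomR* is not transcribed.
So LomR is not produced.
No activator is available at the *irpF* promoter, so *irpF* is not transcribed.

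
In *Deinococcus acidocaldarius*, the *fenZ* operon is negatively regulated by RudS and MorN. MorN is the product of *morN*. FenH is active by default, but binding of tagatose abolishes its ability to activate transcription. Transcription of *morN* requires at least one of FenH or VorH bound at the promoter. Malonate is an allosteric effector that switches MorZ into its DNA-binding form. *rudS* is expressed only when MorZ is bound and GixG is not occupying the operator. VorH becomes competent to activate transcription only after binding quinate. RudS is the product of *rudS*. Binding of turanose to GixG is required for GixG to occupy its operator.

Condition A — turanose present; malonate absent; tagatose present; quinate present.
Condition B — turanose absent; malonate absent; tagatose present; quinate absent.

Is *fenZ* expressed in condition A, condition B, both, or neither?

B only

Condition A:
Turanose is present, so GixG is active.
Malonate is absent, so MorZ is inactive.
With repressor GixG bound, *rudS* is not transcribed.
So RudS is not produced.
Tagatose is present, so FenH is inactive.
Quinate is present, so VorH is active.
Activator VorH is present, so *morN* is transcribed.
So MorN is produced and active.
With repressor MorN bound, *fenZ* is not transcribed.
→ *fenZ* is OFF in A.
Condition B:
Turanose is absent, so GixG is inactive.
Malonate is absent, so MorZ is inactive.
Required activator MorZ is absent, so *rudS* is not transcribed.
So RudS is not produced.
Tagatose is present, so FenH is inactive.
Quinate is absent, so VorH is inactive.
No activator is available at the *morN* promoter, so *morN* is not transcribed.
So MorN is not produced.
With no repressor bound, *fenZ* is transcribed.
→ *fenZ* is ON in B.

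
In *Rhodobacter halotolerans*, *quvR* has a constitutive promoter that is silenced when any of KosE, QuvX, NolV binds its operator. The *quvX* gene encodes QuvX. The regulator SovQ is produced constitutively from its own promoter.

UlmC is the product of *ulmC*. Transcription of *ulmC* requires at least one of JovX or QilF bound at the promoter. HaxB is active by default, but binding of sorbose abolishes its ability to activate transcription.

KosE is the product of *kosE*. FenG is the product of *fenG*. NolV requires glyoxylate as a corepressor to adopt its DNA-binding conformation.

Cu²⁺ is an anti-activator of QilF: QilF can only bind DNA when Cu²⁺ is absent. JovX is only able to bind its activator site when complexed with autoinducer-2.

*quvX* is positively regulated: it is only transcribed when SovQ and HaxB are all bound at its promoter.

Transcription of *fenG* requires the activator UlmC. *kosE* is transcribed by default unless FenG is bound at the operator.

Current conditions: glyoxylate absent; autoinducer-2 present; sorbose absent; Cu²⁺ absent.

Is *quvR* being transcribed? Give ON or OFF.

Autoinducer-2 is present, so JovX is active.
Cu²⁺ is absent, so QilF is active.
Activator JovX is present, so *ulmC* is transcribed.
So UlmC is produced and active.
No repressor is bound and UlmC is active, so *fenG* is transcribed.
So FenG is produced and active.
With repressor FenG bound, *kosE* is not transcribed.
So KosE is not produced.
SovQ is produced constitutively and is active.
Sorbose is absent, so HaxB is active.
No repressor is bound and SovQ and HaxB are active, so *quvX* is transcribed.
So QuvX is produced and active.
Glyoxylate is absent, so NolV is inactive.
With repressor QuvX bound, *quvR* is not transcribed.

OFF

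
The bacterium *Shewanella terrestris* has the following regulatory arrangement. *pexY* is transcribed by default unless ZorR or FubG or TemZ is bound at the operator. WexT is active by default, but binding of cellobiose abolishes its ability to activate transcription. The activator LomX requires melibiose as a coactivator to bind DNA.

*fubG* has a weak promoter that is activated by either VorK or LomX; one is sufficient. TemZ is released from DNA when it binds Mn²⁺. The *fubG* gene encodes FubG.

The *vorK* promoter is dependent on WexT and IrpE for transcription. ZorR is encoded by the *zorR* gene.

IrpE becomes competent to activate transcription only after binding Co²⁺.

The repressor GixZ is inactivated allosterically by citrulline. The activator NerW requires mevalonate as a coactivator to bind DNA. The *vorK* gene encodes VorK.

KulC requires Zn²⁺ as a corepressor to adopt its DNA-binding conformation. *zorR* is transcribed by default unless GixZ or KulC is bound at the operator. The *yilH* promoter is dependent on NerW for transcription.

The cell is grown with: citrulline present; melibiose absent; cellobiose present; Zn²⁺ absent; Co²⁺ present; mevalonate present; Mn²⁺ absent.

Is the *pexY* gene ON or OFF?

Citrulline is present, so GixZ is inactive.
Zn²⁺ is absent, so KulC is inactive.
With no repressor bound, *zorR* is transcribed.
So ZorR is produced and active.
Cellobiose is present, so WexT is inactive.
Co²⁺ is present, so IrpE is active.
Required activator WexT is absent, so *vorK* is not transcribed.
So VorK is not produced.
Melibiose is absent, so LomX is inactive.
No activator is available at the *fubG* promoter, so *fubG* is not transcribed.
So FubG is not produced.
Mn²⁺ is absent, so TemZ is active.
With repressor ZorR bound, *pexY* is not transcribed.

OFF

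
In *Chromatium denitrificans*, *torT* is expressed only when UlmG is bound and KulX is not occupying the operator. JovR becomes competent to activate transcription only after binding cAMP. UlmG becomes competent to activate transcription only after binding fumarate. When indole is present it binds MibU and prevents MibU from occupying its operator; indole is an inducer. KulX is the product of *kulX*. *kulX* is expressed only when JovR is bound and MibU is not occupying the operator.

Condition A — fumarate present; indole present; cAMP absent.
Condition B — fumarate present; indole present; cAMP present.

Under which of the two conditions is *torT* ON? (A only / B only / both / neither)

Condition A:
Fumarate is present, so UlmG is active.
Indole is present, so MibU is inactive.
cAMP is absent, so JovR is inactive.
Required activator JovR is absent, so *kulX* is not transcribed.
So KulX is not produced.
No repressor is bound and UlmG is active, so *torT* is transcribed.
→ *torT* is ON in A.
Condition B:
Fumarate is present, so UlmG is active.
Indole is present, so MibU is inactive.
cAMP is present, so JovR is active.
No repressor is bound and JovR is active, so *kulX* is transcribed.
So KulX is produced and active.
With repressor KulX bound, *torT* is not transcribed.
→ *torT* is OFF in B.

A only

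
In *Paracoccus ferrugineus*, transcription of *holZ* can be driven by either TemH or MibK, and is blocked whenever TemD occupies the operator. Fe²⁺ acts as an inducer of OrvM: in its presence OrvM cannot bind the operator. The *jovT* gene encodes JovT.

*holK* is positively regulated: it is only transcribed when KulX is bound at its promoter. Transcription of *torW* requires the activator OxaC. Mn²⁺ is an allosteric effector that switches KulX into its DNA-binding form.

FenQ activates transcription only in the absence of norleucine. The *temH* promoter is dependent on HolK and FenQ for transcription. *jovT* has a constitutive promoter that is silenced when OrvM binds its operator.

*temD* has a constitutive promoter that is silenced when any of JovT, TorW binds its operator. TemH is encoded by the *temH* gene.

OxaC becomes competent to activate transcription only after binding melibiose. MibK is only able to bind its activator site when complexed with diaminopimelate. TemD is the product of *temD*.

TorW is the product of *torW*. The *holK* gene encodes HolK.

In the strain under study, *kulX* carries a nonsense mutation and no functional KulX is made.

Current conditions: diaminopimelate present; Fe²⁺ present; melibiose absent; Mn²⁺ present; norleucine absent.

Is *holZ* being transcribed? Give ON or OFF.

ON

KulX is non-functional in this strain, so it has no effect.
Required activator KulX is absent, so *holK* is not transcribed.
So HolK is not produced.
Norleucine is absent, so FenQ is active.
Required activator HolK is absent, so *temH* is not transcribed.
So TemH is not produced.
Fe²⁺ is present, so OrvM is inactive.
With no repressor bound, *jovT* is transcribed.
So JovT is produced and active.
Melibiose is absent, so OxaC is inactive.
Required activator OxaC is absent, so *torW* is not transcribed.
So TorW is not produced.
With repressor JovT bound, *temD* is not transcribed.
So TemD is not produced.
Diaminopimelate is present, so MibK is active.
Activator MibK is present, so *holZ* is transcribed.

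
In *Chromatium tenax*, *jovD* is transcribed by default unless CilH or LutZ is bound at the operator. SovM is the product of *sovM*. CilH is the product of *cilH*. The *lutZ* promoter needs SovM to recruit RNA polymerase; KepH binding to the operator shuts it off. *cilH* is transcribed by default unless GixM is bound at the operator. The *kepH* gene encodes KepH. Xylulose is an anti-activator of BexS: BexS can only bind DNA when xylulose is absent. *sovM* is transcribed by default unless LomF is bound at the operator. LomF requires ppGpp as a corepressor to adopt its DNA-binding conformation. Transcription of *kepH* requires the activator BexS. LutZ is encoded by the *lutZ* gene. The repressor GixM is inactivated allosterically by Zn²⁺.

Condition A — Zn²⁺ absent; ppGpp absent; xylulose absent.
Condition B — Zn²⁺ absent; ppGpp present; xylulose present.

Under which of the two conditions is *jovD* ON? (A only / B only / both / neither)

Condition A:
Zn²⁺ is absent, so GixM is active.
With repressor GixM bound, *cilH* is not transcribed.
So CilH is not produced.
ppGpp is absent, so LomF is inactive.
With no repressor bound, *sovM* is transcribed.
So SovM is produced and active.
Xylulose is absent, so BexS is active.
No repressor is bound and BexS is active, so *kepH* is transcribed.
So KepH is produced and active.
With repressor KepH bound, *lutZ* is not transcribed.
So LutZ is not produced.
With no repressor bound, *jovD* is transcribed.
→ *jovD* is ON in A.
Condition B:
Zn²⁺ is absent, so GixM is active.
With repressor GixM bound, *cilH* is not transcribed.
So CilH is not produced.
ppGpp is present, so LomF is active.
With repressor LomF bound, *sovM* is not transcribed.
So SovM is not produced.
Xylulose is present, so BexS is inactive.
Required activator BexS is absent, so *kepH* is not transcribed.
So KepH is not produced.
Required activator SovM is absent, so *lutZ* is not transcribed.
So LutZ is not produced.
With no repressor bound, *jovD* is transcribed.
→ *jovD* is ON in B.

both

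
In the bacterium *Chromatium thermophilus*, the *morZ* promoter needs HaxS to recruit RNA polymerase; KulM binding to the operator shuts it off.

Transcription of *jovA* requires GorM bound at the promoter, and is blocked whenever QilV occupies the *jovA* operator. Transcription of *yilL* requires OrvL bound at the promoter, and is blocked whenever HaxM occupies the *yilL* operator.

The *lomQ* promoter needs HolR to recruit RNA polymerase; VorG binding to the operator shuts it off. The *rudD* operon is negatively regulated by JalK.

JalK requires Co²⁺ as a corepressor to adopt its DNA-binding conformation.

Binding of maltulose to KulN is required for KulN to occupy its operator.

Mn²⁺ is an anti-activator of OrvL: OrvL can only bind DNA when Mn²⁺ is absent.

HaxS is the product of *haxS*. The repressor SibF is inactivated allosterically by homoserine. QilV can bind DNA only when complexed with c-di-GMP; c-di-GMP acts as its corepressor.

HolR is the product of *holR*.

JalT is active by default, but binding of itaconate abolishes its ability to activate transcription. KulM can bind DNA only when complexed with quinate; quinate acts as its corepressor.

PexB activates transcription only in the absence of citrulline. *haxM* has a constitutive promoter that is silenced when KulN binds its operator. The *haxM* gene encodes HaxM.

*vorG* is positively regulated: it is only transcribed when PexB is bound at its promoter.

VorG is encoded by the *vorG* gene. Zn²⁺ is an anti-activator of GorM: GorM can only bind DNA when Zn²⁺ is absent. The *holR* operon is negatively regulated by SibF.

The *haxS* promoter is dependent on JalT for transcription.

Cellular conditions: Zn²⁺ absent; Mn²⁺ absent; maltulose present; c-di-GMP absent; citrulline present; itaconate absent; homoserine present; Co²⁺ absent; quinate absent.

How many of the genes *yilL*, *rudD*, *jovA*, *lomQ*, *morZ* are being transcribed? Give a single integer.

5

Mn²⁺ is absent, so OrvL is active.
Maltulose is present, so KulN is active.
With repressor KulN bound, *haxM* is not transcribed.
So HaxM is not produced.
No repressor is bound and OrvL is active, so *yilL* is transcribed.
→ *yilL* is ON.
Co²⁺ is absent, so JalK is inactive.
With no repressor bound, *rudD* is transcribed.
→ *rudD* is ON.
Zn²⁺ is absent, so GorM is active.
c-di-GMP is absent, so QilV is inactive.
No repressor is bound and GorM is active, so *jovA* is transcribed.
→ *jovA* is ON.
Citrulline is present, so PexB is inactive.
Required activator PexB is absent, so *vorG* is not transcribed.
So VorG is not produced.
Homoserine is present, so SibF is inactive.
With no repressor bound, *holR* is transcribed.
So HolR is produced and active.
No repressor is bound and HolR is active, so *lomQ* is transcribed.
→ *lomQ* is ON.
Itaconate is absent, so JalT is active.
No repressor is bound and JalT is active, so *haxS* is transcribed.
So HaxS is produced and active.
Quinate is absent, so KulM is inactive.
No repressor is bound and HaxS is active, so *morZ* is transcribed.
→ *morZ* is ON.
5 of the 5 genes are transcribed.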